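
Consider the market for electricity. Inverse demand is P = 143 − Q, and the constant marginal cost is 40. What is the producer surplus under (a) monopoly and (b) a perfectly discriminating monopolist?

A monopolist chooses Q where MR = MC. MR = 143 − 2Q; setting this equal to 40 gives Q = 51.5 and P = 91.5.
PS = (91.5 − 40)·51.5 = 2652.25.
With perfect price discrimination, output is the efficient level Q = 103 (where demand meets MC), but every buyer pays their willingness to pay: CS = 0 and PS = total surplus.
PS = ½·(143 − 40)·103 = 5304.5.

Monopoly: PS = 2652.25; Perfect PD: PS = 5304.5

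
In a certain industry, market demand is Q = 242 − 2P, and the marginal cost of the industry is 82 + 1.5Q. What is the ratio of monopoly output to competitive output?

Inverting demand: P = 121 − 0.5Q.
Monopoly sets MR = MC: 121 − Q = 82 + 1.5Q ⇒ Q = 15.6, P = 121 − 0.5·15.6 = 113.2.
Under competition P = MC: 121 − 0.5Q = 82 + 1.5Q ⇒ Q = 19.5, P = 111.25.
Ratio Q_m/Q_c = 15.6/19.5 = 0.8.

Q_m/Q_c = 0.8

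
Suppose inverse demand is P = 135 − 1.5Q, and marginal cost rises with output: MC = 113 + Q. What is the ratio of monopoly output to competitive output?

A monopolist chooses Q where MR = MC. MR = 135 − 3Q; setting this equal to 113 + Q gives Q = 5.5 and P = 126.75.
Under competition P = MC: 135 − 1.5Q = 113 + Q ⇒ Q = 8.8, P = 121.8.
Ratio Q_m/Q_c = 5.5/8.8 = 0.625.

Q_m/Q_c = 0.625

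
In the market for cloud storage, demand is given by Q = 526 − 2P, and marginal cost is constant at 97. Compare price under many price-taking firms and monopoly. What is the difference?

Inverting demand: P = 263 − 0.5Q.
Perfect competition: P = MC = 97, so 263 − 0.5Q = 97 and Q = 332.
A monopolist chooses Q where MR = MC. MR = 263 − Q; setting this equal to 97 gives Q = 166 and P = 180.
Change in price: 180 − 97 = 83.

Price rises by 83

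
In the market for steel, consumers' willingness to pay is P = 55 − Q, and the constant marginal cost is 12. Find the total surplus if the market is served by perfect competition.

Perfect competition: P = MC = 12, so 55 − Q = 12 and Q = 43.
CS = ½·(55 − 12)·43 = 924.5; PS = (12 − 12)·43 = 0; TS = 924.5.

TS = 924.5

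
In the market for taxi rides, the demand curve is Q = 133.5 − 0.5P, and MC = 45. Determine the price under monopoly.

Inverting demand: P = 267 − 2Q.
A monopolist chooses Q where MR = MC. MR = 267 − 4Q; setting this equal to 45 gives Q = 55.5 and P = 156.

P = 156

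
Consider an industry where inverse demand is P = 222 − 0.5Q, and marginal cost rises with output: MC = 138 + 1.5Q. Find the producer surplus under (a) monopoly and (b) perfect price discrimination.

Monopoly sets MR = MC: 222 − Q = 138 + 1.5Q ⇒ Q = 33.6, P = 222 − 0.5·33.6 = 205.2.
PS = P·Q − VC(Q) = 205.2·33.6 − (138·33.6 + ½·1.5·33.6²) = 1411.2.
Under first-degree price discrimination the firm charges each unit its demand price and produces up to where P = MC, i.e. Q = 42. Consumer surplus is zero; producer surplus equals total surplus.
PS = ½·(222 − 138)·42 = 1764.

Monopoly: PS = 1411.2; Perfect PD: PS = 1764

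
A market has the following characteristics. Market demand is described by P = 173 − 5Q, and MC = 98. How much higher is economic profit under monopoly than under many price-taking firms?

π rises by 281.25

Perfect competition: P = MC = 98, so 173 − 5Q = 98 and Q = 15.
Profit = (98 − 98)·15 = 0.
The monopolist equates marginal revenue to marginal cost: 173 − 10Q = 98, so Q = 7.5. From demand, P = 135.5.
Profit = (135.5 − 98)·7.5 = 281.25.
Change in economic profit: 281.25 − 0 = 281.25.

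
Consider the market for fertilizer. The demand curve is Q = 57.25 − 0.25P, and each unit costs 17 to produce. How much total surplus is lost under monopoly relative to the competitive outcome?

Inverting demand: P = 229 − 4Q.
Perfect competition: P = MC = 17, so 229 − 4Q = 17 and Q = 53.
Monopoly sets MR = MC: 229 − 8Q = 17 ⇒ Q = 26.5, P = 229 − 4·26.5 = 123.
DWL is the triangle between Q = 26.5 and Q = 53: ½·(53 − 26.5)·(123 − 17) = 1404.5.

DWL = 1404.5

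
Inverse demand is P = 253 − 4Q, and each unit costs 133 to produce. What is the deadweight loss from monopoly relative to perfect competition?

DWL = 450

Competitive firms price at marginal cost: P = 133, giving Q = 30.
A monopolist chooses Q where MR = MC. MR = 253 − 8Q; setting this equal to 133 gives Q = 15 and P = 193.
DWL is the triangle between Q = 15 and Q = 30: ½·(30 − 15)·(193 − 133) = 450.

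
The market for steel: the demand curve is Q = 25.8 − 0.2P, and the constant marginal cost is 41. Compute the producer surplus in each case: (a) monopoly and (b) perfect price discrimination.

Inverting demand: P = 129 − 5Q.
The monopolist equates marginal revenue to marginal cost: 129 − 10Q = 41, so Q = 8.8. From demand, P = 85.
PS = (85 − 41)·8.8 = 387.2.
With perfect price discrimination, output is the efficient level Q = 17.6 (where demand meets MC), but every buyer pays their willingness to pay: CS = 0 and PS = total surplus.
PS = ½·(129 − 41)·17.6 = 774.4.

Monopoly: PS = 387.2; Perfect PD: PS = 774.4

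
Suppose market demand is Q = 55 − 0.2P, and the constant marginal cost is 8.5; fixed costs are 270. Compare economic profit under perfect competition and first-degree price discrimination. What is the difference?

Inverting demand: P = 275 − 5Q.
Under competition P = MC = 8.5, so Q = (275 − 8.5)/5 = 53.3.
Profit = (8.5 − 8.5)·53.3 − 270 = −270.
With perfect price discrimination, output is the efficient level Q = 53.3 (where demand meets MC), but every buyer pays their willingness to pay: CS = 0 and PS = total surplus.
PS equals the full surplus area, 7102.225. Profit = 7102.225 − 270 = 6832.225.
Change in economic profit: 6832.225 − −270 = 7102.225.

Economic profit rises by 7102.225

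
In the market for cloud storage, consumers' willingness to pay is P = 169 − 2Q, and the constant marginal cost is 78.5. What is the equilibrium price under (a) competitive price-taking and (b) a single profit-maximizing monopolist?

Under competition P = MC = 78.5, so Q = (169 − 78.5)/2 = 45.25.
Monopoly sets MR = MC: 169 − 4Q = 78.5 ⇒ Q = 22.625, P = 169 − 2·22.625 = 123.75.

Competition: P = 78.5; Monopoly: P = 123.75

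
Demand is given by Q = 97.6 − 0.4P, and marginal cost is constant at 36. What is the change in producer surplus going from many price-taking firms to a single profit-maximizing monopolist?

Producer surplus rises by 4326.4

Inverting demand: P = 244 − 2.5Q.
Competitive firms price at marginal cost: P = 36, giving Q = 83.2.
PS = (36 − 36)·83.2 = 0.
The monopolist equates marginal revenue to marginal cost: 244 − 5Q = 36, so Q = 41.6. From demand, P = 140.
PS = (140 − 36)·41.6 = 4326.4.
Change in producer surplus: 4326.4 − 0 = 4326.4.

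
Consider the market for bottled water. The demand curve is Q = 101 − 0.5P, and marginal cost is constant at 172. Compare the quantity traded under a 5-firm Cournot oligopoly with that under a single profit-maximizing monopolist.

Inverting demand: P = 202 − 2Q.
Cournot with 5 identical firms: the symmetric best-response condition is 202 − 12q = 172. Each firm produces q = 2.5, total output Q = 12.5, price P = 177.
The monopolist equates marginal revenue to marginal cost: 202 − 4Q = 172, so Q = 7.5. From demand, P = 187.

Cournot: Q = 12.5; Monopoly: Q = 7.5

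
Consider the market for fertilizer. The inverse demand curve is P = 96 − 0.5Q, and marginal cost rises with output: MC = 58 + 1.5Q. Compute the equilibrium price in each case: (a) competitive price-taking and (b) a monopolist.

Under competition P = MC: 96 − 0.5Q = 58 + 1.5Q ⇒ Q = 19, P = 86.5.
The monopolist equates marginal revenue to marginal cost: 96 − Q = 58 + 1.5Q, so Q = 15.2. From demand, P = 88.4.

Competition: P = 86.5; Monopoly: P = 88.4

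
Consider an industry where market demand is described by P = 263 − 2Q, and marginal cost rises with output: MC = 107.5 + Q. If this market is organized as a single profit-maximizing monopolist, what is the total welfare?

A monopolist chooses Q where MR = MC. MR = 263 − 4Q; setting this equal to 107.5 + Q gives Q = 31.1 and P = 200.8.
CS = ½·(263 − 200.8)·31.1 = 967.21; PS = (200.8·31.1 − 107.5·31.1 − ½·1·31.1²) = 2418.025; TS = 3385.235.

TS = 3385.235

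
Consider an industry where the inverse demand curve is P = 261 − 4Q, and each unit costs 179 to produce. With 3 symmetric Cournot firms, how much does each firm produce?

q_i = 5.125

With 3 symmetric Cournot firms, each firm's FOC gives 261 − 16q = 179, so q = 5.125, Q = 3·5.125 = 15.375, and P = 199.5.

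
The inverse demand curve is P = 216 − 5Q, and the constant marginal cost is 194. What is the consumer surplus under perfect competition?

Perfect competition: P = MC = 194, so 216 − 5Q = 194 and Q = 4.4.
CS = ½·(216 − 194)·4.4 = 48.4.

CS = 48.4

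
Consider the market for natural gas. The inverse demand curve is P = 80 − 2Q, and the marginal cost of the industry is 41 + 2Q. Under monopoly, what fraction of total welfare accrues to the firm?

Monopoly sets MR = MC: 80 − 4Q = 41 + 2Q ⇒ Q = 6.5, P = 80 − 2·6.5 = 67.
CS = ½·(80 − 67)·6.5 = 42.25.
PS = P·Q − VC(Q) = 67·6.5 − (41·6.5 + ½·2·6.5²) = 126.75.
Share captured = PS/TS = 126.75/169 = 0.75.

PS/TS = 0.75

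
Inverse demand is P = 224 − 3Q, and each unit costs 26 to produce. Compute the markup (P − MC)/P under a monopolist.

A monopolist chooses Q where MR = MC. MR = 224 − 6Q; setting this equal to 26 gives Q = 33 and P = 125.
Lerner index = (P − MC)/P = (125 − 26)/125 = 0.792.

Lerner index = 0.792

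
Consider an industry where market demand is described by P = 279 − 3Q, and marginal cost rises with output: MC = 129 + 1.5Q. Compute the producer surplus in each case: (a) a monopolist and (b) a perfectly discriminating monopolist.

Monopoly: PS = 1500; Perfect PD: PS = 2500

A monopolist chooses Q where MR = MC. MR = 279 − 6Q; setting this equal to 129 + 1.5Q gives Q = 20 and P = 219.
PS = P·Q − VC(Q) = 219·20 − (129·20 + ½·1.5·20²) = 1500.
A perfectly discriminating monopolist sells every unit with P(Q) ≥ MC(Q), so output equals the competitive quantity Q = 100/3. Each buyer pays their reservation price, so CS = 0 and the firm captures all surplus.
PS = ½·(279 − 129)·100/3 = 2500.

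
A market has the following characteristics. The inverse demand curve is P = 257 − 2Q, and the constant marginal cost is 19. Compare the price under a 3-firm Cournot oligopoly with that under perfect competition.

Cournot: P = 78.5; Competition: P = 19

Cournot with 3 identical firms: the symmetric best-response condition is 257 − 8q = 19. Each firm produces q = 29.75, total output Q = 89.25, price P = 78.5.
Competitive firms price at marginal cost: P = 19, giving Q = 119.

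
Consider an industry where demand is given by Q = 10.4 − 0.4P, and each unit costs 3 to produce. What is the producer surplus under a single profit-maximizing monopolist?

PS = 52.9

Inverting demand: P = 26 − 2.5Q.
A monopolist chooses Q where MR = MC. MR = 26 − 5Q; setting this equal to 3 gives Q = 4.6 and P = 14.5.
PS = (14.5 − 3)·4.6 = 52.9.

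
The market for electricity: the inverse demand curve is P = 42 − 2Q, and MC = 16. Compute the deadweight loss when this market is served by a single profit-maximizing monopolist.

Under competition P = MC = 16, so Q = (42 − 16)/2 = 13.
Monopoly sets MR = MC: 42 − 4Q = 16 ⇒ Q = 6.5, P = 42 − 2·6.5 = 29.
DWL is the triangle between Q = 6.5 and Q = 13: ½·(13 − 6.5)·(29 − 16) = 42.25.

DWL = 42.25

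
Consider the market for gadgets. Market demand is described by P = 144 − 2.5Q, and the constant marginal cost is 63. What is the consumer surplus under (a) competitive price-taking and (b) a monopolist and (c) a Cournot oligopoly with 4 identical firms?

Perfect competition: P = MC = 63, so 144 − 2.5Q = 63 and Q = 32.4.
CS = ½·(144 − 63)·32.4 = 1312.2.
Monopoly sets MR = MC: 144 − 5Q = 63 ⇒ Q = 16.2, P = 144 − 2.5·16.2 = 103.5.
CS = ½·(144 − 103.5)·16.2 = 328.05.
Cournot with 4 identical firms: the symmetric best-response condition is 144 − 12.5q = 63. Each firm produces q = 6.48, total output Q = 25.92, price P = 79.2.
CS = ½·(144 − 79.2)·25.92 = 839.808.

Competition: CS = 1312.2; Monopoly: CS = 328.05; Cournot: CS = 839.808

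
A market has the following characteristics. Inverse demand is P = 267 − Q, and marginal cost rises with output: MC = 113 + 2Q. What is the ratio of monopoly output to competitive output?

Monopoly sets MR = MC: 267 − 2Q = 113 + 2Q ⇒ Q = 38.5, P = 267 − 38.5 = 228.5.
Competitive equilibrium sets price equal to marginal cost: 267 − Q = 113 + 2Q, so Q = 154/3 and P = 647/3.
Ratio Q_m/Q_c = 38.5/(154/3) = 0.75.

Q_m/Q_c = 0.75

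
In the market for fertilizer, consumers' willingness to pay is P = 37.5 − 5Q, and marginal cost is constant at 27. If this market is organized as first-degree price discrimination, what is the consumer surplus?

CS = 0

With perfect price discrimination, output is the efficient level Q = 2.1 (where demand meets MC), but every buyer pays their willingness to pay: CS = 0 and PS = total surplus.
CS = 0.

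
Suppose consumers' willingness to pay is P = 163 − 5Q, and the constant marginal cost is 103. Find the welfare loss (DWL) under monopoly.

Under competition P = MC = 103, so Q = (163 − 103)/5 = 12.
The monopolist equates marginal revenue to marginal cost: 163 − 10Q = 103, so Q = 6. From demand, P = 133.
DWL is the triangle between Q = 6 and Q = 12: ½·(12 − 6)·(133 − 103) = 90.

DWL = 90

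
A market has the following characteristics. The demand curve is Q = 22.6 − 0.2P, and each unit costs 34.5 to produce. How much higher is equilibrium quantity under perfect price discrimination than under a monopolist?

Inverting demand: P = 113 − 5Q.
The monopolist equates marginal revenue to marginal cost: 113 − 10Q = 34.5, so Q = 7.85. From demand, P = 73.75.
A perfectly discriminating monopolist sells every unit with P(Q) ≥ MC(Q), so output equals the competitive quantity Q = 15.7. Each buyer pays their reservation price, so CS = 0 and the firm captures all surplus.
Change in equilibrium quantity: 15.7 − 7.85 = 7.85.

Q rises by 7.85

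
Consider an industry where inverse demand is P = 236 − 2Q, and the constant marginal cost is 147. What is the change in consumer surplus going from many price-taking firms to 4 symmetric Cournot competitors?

Consumer surplus falls by 712.89

Perfect competition: P = MC = 147, so 236 − 2Q = 147 and Q = 44.5.
CS = ½·(236 − 147)·44.5 = 1980.25.
With 4 symmetric Cournot firms, each firm's FOC gives 236 − 10q = 147, so q = 8.9, Q = 4·8.9 = 35.6, and P = 164.8.
CS = ½·(236 − 164.8)·35.6 = 1267.36.
Change in consumer surplus: 1267.36 − 1980.25 = −712.89.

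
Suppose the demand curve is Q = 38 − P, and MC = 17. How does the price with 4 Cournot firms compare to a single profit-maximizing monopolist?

Inverting demand: P = 38 − Q.
Cournot with 4 identical firms: the symmetric best-response condition is 38 − 5q = 17. Each firm produces q = 4.2, total output Q = 16.8, price P = 21.2.
A monopolist chooses Q where MR = MC. MR = 38 − 2Q; setting this equal to 17 gives Q = 10.5 and P = 27.5.

Cournot: P = 21.2; Monopoly: P = 27.5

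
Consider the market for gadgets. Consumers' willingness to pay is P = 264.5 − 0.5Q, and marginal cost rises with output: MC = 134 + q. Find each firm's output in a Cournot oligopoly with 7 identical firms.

q_i = 26.1

Cournot with 7 identical firms: the symmetric best-response condition is 264.5 − 4q = 134 + q. Each firm produces q = 26.1, total output Q = 182.7, price P = 173.15.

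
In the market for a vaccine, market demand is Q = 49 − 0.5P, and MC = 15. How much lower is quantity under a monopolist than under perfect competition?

Quantity falls by 20.75

Inverting demand: P = 98 − 2Q.
Perfect competition: P = MC = 15, so 98 − 2Q = 15 and Q = 41.5.
A monopolist chooses Q where MR = MC. MR = 98 − 4Q; setting this equal to 15 gives Q = 20.75 and P = 56.5.
Change in quantity: 20.75 − 41.5 = −20.75.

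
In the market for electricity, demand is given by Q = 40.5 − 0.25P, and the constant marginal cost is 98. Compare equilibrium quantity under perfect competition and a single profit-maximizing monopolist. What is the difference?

Q falls by 8

Inverting demand: P = 162 − 4Q.
Competitive firms price at marginal cost: P = 98, giving Q = 16.
A monopolist chooses Q where MR = MC. MR = 162 − 8Q; setting this equal to 98 gives Q = 8 and P = 130.
Change in equilibrium quantity: 8 − 16 = −8.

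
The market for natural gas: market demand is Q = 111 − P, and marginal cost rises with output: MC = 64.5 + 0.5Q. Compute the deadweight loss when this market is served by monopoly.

Inverting demand: P = 111 − Q.
Competitive equilibrium sets price equal to marginal cost: 111 − Q = 64.5 + 0.5Q, so Q = 31 and P = 80.
Monopoly sets MR = MC: 111 − 2Q = 64.5 + 0.5Q ⇒ Q = 18.6, P = 111 − 18.6 = 92.4.
CS = ½·(111 − 80)·31 = 480.5; PS = (80·31 − 64.5·31 − ½·0.5·31²) = 240.25; TS = 720.75.
CS = ½·(111 − 92.4)·18.6 = 172.98; PS = (92.4·18.6 − 64.5·18.6 − ½·0.5·18.6²) = 432.45; TS = 605.43.
DWL = 720.75 − 605.43 = 115.32.

DWL = 115.32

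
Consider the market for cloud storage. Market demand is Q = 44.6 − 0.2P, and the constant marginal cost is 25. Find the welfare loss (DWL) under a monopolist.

Inverting demand: P = 223 − 5Q.
Competitive firms price at marginal cost: P = 25, giving Q = 39.6.
A monopolist chooses Q where MR = MC. MR = 223 − 10Q; setting this equal to 25 gives Q = 19.8 and P = 124.
DWL is the triangle between Q = 19.8 and Q = 39.6: ½·(39.6 − 19.8)·(124 − 25) = 980.1.

DWL = 980.1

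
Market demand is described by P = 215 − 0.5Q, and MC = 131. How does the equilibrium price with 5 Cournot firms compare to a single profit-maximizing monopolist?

In a 5-firm Cournot equilibrium, symmetry and the first-order condition give q = (215 − 131)/(3) = 28. So Q = 140 and P = 145.
Monopoly sets MR = MC: 215 − Q = 131 ⇒ Q = 84, P = 215 − 0.5·84 = 173.

Cournot: P = 145; Monopoly: P = 173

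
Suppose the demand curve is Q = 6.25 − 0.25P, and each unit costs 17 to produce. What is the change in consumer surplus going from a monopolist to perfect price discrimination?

Consumer surplus falls by 2

Inverting demand: P = 25 − 4Q.
A monopolist chooses Q where MR = MC. MR = 25 − 8Q; setting this equal to 17 gives Q = 1 and P = 21.
CS = ½·(25 − 21)·1 = 2.
A perfectly discriminating monopolist sells every unit with P(Q) ≥ MC(Q), so output equals the competitive quantity Q = 2. Each buyer pays their reservation price, so CS = 0 and the firm captures all surplus.
CS = 0.
Change in consumer surplus: 0 − 2 = −2.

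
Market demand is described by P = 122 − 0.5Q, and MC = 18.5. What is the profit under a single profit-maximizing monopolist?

Profit = 5356.125

A monopolist chooses Q where MR = MC. MR = 122 − Q; setting this equal to 18.5 gives Q = 103.5 and P = 70.25.
Profit = (70.25 − 18.5)·103.5 = 5356.125.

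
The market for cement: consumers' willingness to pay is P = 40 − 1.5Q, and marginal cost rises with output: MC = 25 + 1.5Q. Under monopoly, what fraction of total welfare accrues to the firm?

Monopoly sets MR = MC: 40 − 3Q = 25 + 1.5Q ⇒ Q = 10/3, P = 40 − 1.5·10/3 = 35.
CS = ½·(40 − 35)·10/3 = 25/3.
PS = P·Q − VC(Q) = 35·10/3 − (25·10/3 + ½·1.5·(10/3)²) = 25.
Share captured = PS/TS = 25/(100/3) = 0.75.

PS/TS = 0.75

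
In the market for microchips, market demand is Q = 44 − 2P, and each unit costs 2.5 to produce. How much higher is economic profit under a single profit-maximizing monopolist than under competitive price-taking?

Inverting demand: P = 22 − 0.5Q.
Perfect competition: P = MC = 2.5, so 22 − 0.5Q = 2.5 and Q = 39.
Profit = (2.5 − 2.5)·39 = 0.
The monopolist equates marginal revenue to marginal cost: 22 − Q = 2.5, so Q = 19.5. From demand, P = 12.25.
Profit = (12.25 − 2.5)·19.5 = 190.125.
Change in economic profit: 190.125 − 0 = 190.125.

Economic profit rises by 190.125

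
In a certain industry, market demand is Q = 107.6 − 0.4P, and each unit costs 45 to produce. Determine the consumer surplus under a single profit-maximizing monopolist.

CS = 2508.8

Inverting demand: P = 269 − 2.5Q.
The monopolist equates marginal revenue to marginal cost: 269 − 5Q = 45, so Q = 44.8. From demand, P = 157.
CS = ½·(269 − 157)·44.8 = 2508.8.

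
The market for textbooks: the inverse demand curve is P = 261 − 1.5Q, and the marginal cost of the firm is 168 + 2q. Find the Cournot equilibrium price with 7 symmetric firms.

Cournot with 7 identical firms: the symmetric best-response condition is 261 − 12q = 168 + 2q. Each firm produces q = 93/14, total output Q = 46.5, price P = 191.25.

P = 191.25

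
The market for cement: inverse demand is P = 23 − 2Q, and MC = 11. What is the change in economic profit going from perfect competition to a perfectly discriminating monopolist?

Economic profit rises by 36

Perfect competition: P = MC = 11, so 23 − 2Q = 11 and Q = 6.
Profit = (11 − 11)·6 = 0.
A perfectly discriminating monopolist sells every unit with P(Q) ≥ MC(Q), so output equals the competitive quantity Q = 6. Each buyer pays their reservation price, so CS = 0 and the firm captures all surplus.
PS equals the full surplus area, 36. Profit = 36 = 36.
Change in economic profit: 36 − 0 = 36.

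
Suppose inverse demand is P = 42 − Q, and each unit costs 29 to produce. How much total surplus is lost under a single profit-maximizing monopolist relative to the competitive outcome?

DWL = 21.125

Competitive firms price at marginal cost: P = 29, giving Q = 13.
The monopolist equates marginal revenue to marginal cost: 42 − 2Q = 29, so Q = 6.5. From demand, P = 35.5.
DWL is the triangle between Q = 6.5 and Q = 13: ½·(13 − 6.5)·(35.5 − 29) = 21.125.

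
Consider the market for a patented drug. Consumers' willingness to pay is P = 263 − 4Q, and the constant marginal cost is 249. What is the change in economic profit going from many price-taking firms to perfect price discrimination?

Economic profit rises by 24.5

Competitive firms price at marginal cost: P = 249, giving Q = 3.5.
Profit = (249 − 249)·3.5 = 0.
A perfectly discriminating monopolist sells every unit with P(Q) ≥ MC(Q), so output equals the competitive quantity Q = 3.5. Each buyer pays their reservation price, so CS = 0 and the firm captures all surplus.
PS equals the full surplus area, 24.5. Profit = 24.5 = 24.5.
Change in economic profit: 24.5 − 0 = 24.5.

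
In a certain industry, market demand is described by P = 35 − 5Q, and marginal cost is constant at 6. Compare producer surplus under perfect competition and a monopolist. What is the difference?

Competitive firms price at marginal cost: P = 6, giving Q = 5.8.
PS = (6 − 6)·5.8 = 0.
Monopoly sets MR = MC: 35 − 10Q = 6 ⇒ Q = 2.9, P = 35 − 5·2.9 = 20.5.
PS = (20.5 − 6)·2.9 = 42.05.
Change in producer surplus: 42.05 − 0 = 42.05.

Producer surplus rises by 42.05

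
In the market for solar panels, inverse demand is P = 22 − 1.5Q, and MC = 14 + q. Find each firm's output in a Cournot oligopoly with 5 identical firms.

With 5 symmetric Cournot firms, each firm's FOC gives 22 − 9q = 14 + q, so q = 0.8, Q = 5·0.8 = 4, and P = 16.

q_i = 0.8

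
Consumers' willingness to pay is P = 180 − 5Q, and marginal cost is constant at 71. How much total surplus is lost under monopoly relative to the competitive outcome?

Under competition P = MC = 71, so Q = (180 − 71)/5 = 21.8.
The monopolist equates marginal revenue to marginal cost: 180 − 10Q = 71, so Q = 10.9. From demand, P = 125.5.
DWL is the triangle between Q = 10.9 and Q = 21.8: ½·(21.8 − 10.9)·(125.5 − 71) = 297.025.

DWL = 297.025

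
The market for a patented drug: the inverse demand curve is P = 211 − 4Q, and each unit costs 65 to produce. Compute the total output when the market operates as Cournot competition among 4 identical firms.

Q = 29.2

In a 4-firm Cournot equilibrium, symmetry and the first-order condition give q = (211 − 65)/(20) = 7.3. So Q = 29.2 and P = 94.2.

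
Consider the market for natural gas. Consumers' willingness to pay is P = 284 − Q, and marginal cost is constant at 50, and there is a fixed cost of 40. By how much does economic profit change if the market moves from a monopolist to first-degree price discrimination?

Economic profit rises by 13689

The monopolist equates marginal revenue to marginal cost: 284 − 2Q = 50, so Q = 117. From demand, P = 167.
Profit = (167 − 50)·117 − 40 = 13649.
A perfectly discriminating monopolist sells every unit with P(Q) ≥ MC(Q), so output equals the competitive quantity Q = 234. Each buyer pays their reservation price, so CS = 0 and the firm captures all surplus.
PS equals the full surplus area, 27378. Profit = 27378 − 40 = 27338.
Change in economic profit: 27338 − 13649 = 13689.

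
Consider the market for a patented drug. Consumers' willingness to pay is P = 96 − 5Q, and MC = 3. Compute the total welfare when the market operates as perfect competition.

TS = 864.9

Perfect competition: P = MC = 3, so 96 − 5Q = 3 and Q = 18.6.
CS = ½·(96 − 3)·18.6 = 864.9; PS = (3 − 3)·18.6 = 0; TS = 864.9.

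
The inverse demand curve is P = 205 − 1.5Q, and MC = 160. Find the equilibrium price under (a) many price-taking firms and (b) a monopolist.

Under competition P = MC = 160, so Q = (205 − 160)/1.5 = 30.
A monopolist chooses Q where MR = MC. MR = 205 − 3Q; setting this equal to 160 gives Q = 15 and P = 182.5.

Competition: P = 160; Monopoly: P = 182.5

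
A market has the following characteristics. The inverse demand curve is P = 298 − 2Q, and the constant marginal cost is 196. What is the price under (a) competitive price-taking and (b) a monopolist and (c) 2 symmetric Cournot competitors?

Under competition P = MC = 196, so Q = (298 − 196)/2 = 51.
Monopoly sets MR = MC: 298 − 4Q = 196 ⇒ Q = 25.5, P = 298 − 2·25.5 = 247.
In a 2-firm Cournot equilibrium, symmetry and the first-order condition give q = (298 − 196)/(6) = 17. So Q = 34 and P = 230.

Competition: P = 196; Monopoly: P = 247; Cournot: P = 230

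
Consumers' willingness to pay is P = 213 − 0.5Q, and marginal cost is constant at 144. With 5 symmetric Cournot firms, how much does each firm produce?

q_i = 23

Cournot with 5 identical firms: the symmetric best-response condition is 213 − 3q = 144. Each firm produces q = 23, total output Q = 115, price P = 155.5.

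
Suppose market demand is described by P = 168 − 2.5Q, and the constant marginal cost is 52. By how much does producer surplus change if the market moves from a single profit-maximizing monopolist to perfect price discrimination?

Producer surplus rises by 1345.6

Monopoly sets MR = MC: 168 − 5Q = 52 ⇒ Q = 23.2, P = 168 − 2.5·23.2 = 110.
PS = (110 − 52)·23.2 = 1345.6.
A perfectly discriminating monopolist sells every unit with P(Q) ≥ MC(Q), so output equals the competitive quantity Q = 46.4. Each buyer pays their reservation price, so CS = 0 and the firm captures all surplus.
PS = ½·(168 − 52)·46.4 = 2691.2.
Change in producer surplus: 2691.2 − 1345.6 = 1345.6.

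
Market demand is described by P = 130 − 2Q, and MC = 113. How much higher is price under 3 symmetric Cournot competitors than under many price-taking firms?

P rises by 4.25

Under competition P = MC = 113, so Q = (130 − 113)/2 = 8.5.
In a 3-firm Cournot equilibrium, symmetry and the first-order condition give q = (130 − 113)/(8) = 2.125. So Q = 6.375 and P = 117.25.
Change in price: 117.25 − 113 = 4.25.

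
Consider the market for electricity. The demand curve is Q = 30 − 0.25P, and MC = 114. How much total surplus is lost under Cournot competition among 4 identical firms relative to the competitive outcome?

DWL = 0.18

Inverting demand: P = 120 − 4Q.
Competitive firms price at marginal cost: P = 114, giving Q = 1.5.
In a 4-firm Cournot equilibrium, symmetry and the first-order condition give q = (120 − 114)/(20) = 0.3. So Q = 1.2 and P = 115.2.
DWL is the triangle between Q = 1.2 and Q = 1.5: ½·(1.5 − 1.2)·(115.2 − 114) = 0.18.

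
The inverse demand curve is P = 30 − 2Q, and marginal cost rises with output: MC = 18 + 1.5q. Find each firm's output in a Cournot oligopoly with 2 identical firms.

q_i = 1.6

In a 2-firm Cournot equilibrium, symmetry and the first-order condition give q = (30 − 18)/(7.5) = 1.6. So Q = 3.2 and P = 23.6.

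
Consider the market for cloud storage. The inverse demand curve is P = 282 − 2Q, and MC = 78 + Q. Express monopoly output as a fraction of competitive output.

A monopolist chooses Q where MR = MC. MR = 282 − 4Q; setting this equal to 78 + Q gives Q = 40.8 and P = 200.4.
Competitive equilibrium sets price equal to marginal cost: 282 − 2Q = 78 + Q, so Q = 68 and P = 146.
Ratio Q_m/Q_c = 40.8/68 = 0.6.

Q_m/Q_c = 0.6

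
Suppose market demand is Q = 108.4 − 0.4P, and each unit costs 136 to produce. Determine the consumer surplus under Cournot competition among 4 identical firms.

Inverting demand: P = 271 − 2.5Q.
Cournot with 4 identical firms: the symmetric best-response condition is 271 − 12.5q = 136. Each firm produces q = 10.8, total output Q = 43.2, price P = 163.
CS = ½·(271 − 163)·43.2 = 2332.8.

CS = 2332.8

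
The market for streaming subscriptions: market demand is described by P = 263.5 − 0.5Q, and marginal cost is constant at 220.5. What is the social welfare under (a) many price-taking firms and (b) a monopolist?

Competition: TS = 1849; Monopoly: TS = 1386.75

Competitive firms price at marginal cost: P = 220.5, giving Q = 86.
CS = ½·(263.5 − 220.5)·86 = 1849; PS = (220.5 − 220.5)·86 = 0; TS = 1849.
The monopolist equates marginal revenue to marginal cost: 263.5 − Q = 220.5, so Q = 43. From demand, P = 242.
CS = ½·(263.5 − 242)·43 = 462.25; PS = (242 − 220.5)·43 = 924.5; TS = 1386.75.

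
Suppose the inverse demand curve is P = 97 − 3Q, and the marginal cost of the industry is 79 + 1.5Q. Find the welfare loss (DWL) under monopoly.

Competitive equilibrium sets price equal to marginal cost: 97 − 3Q = 79 + 1.5Q, so Q = 4 and P = 85.
The monopolist equates marginal revenue to marginal cost: 97 − 6Q = 79 + 1.5Q, so Q = 2.4. From demand, P = 89.8.
CS = ½·(97 − 85)·4 = 24; PS = (85·4 − 79·4 − ½·1.5·4²) = 12; TS = 36.
CS = ½·(97 − 89.8)·2.4 = 8.64; PS = (89.8·2.4 − 79·2.4 − ½·1.5·2.4²) = 21.6; TS = 30.24.
DWL = 36 − 30.24 = 5.76.

DWL = 5.76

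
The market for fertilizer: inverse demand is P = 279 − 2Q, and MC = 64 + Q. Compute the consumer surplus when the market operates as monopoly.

CS = 1849

The monopolist equates marginal revenue to marginal cost: 279 − 4Q = 64 + Q, so Q = 43. From demand, P = 193.
CS = ½·(279 − 193)·43 = 1849.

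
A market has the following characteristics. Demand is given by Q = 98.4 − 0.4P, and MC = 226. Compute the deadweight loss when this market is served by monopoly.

Inverting demand: P = 246 − 2.5Q.
Perfect competition: P = MC = 226, so 246 − 2.5Q = 226 and Q = 8.
Monopoly sets MR = MC: 246 − 5Q = 226 ⇒ Q = 4, P = 246 − 2.5·4 = 236.
DWL is the triangle between Q = 4 and Q = 8: ½·(8 − 4)·(236 − 226) = 20.

DWL = 20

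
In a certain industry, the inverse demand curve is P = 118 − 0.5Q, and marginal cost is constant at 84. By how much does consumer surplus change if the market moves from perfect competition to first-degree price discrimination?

CS falls by 1156

Under competition P = MC = 84, so Q = (118 − 84)/0.5 = 68.
CS = ½·(118 − 84)·68 = 1156.
Under first-degree price discrimination the firm charges each unit its demand price and produces up to where P = MC, i.e. Q = 68. Consumer surplus is zero; producer surplus equals total surplus.
CS = 0.
Change in consumer surplus: 0 − 1156 = −1156.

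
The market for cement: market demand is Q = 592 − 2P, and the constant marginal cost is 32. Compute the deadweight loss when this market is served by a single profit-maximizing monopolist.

DWL = 17424

Inverting demand: P = 296 − 0.5Q.
Competitive firms price at marginal cost: P = 32, giving Q = 528.
A monopolist chooses Q where MR = MC. MR = 296 − Q; setting this equal to 32 gives Q = 264 and P = 164.
DWL is the triangle between Q = 264 and Q = 528: ½·(528 − 264)·(164 − 32) = 17424.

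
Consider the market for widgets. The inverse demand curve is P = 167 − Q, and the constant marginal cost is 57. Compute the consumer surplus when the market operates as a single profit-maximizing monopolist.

A monopolist chooses Q where MR = MC. MR = 167 − 2Q; setting this equal to 57 gives Q = 55 and P = 112.
CS = ½·(167 − 112)·55 = 1512.5.

CS = 1512.5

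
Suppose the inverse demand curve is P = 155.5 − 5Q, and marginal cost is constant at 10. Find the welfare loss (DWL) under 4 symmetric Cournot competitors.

DWL = 84.681

Under competition P = MC = 10, so Q = (155.5 − 10)/5 = 29.1.
In a 4-firm Cournot equilibrium, symmetry and the first-order condition give q = (155.5 − 10)/(25) = 5.82. So Q = 23.28 and P = 39.1.
DWL is the triangle between Q = 23.28 and Q = 29.1: ½·(29.1 − 23.28)·(39.1 − 10) = 84.681.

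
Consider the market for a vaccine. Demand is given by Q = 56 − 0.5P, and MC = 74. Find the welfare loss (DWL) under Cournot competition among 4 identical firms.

DWL = 14.44

Inverting demand: P = 112 − 2Q.
Under competition P = MC = 74, so Q = (112 − 74)/2 = 19.
Cournot with 4 identical firms: the symmetric best-response condition is 112 − 10q = 74. Each firm produces q = 3.8, total output Q = 15.2, price P = 81.6.
DWL is the triangle between Q = 15.2 and Q = 19: ½·(19 − 15.2)·(81.6 − 74) = 14.44.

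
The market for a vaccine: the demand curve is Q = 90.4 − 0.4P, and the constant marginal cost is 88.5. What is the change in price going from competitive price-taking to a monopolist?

P rises by 68.75

Inverting demand: P = 226 − 2.5Q.
Competitive firms price at marginal cost: P = 88.5, giving Q = 55.
A monopolist chooses Q where MR = MC. MR = 226 − 5Q; setting this equal to 88.5 gives Q = 27.5 and P = 157.25.
Change in price: 157.25 − 88.5 = 68.75.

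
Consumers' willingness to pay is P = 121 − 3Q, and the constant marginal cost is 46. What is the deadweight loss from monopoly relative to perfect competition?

Competitive firms price at marginal cost: P = 46, giving Q = 25.
Monopoly sets MR = MC: 121 − 6Q = 46 ⇒ Q = 12.5, P = 121 − 3·12.5 = 83.5.
DWL is the triangle between Q = 12.5 and Q = 25: ½·(25 − 12.5)·(83.5 − 46) = 234.375.

DWL = 234.375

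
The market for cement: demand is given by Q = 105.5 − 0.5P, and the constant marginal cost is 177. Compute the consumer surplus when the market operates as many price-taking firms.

Inverting demand: P = 211 − 2Q.
Perfect competition: P = MC = 177, so 211 − 2Q = 177 and Q = 17.
CS = ½·(211 − 177)·17 = 289.

CS = 289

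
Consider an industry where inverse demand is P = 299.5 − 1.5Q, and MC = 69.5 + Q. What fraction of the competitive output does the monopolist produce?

Q_m/Q_c = 0.625

A monopolist chooses Q where MR = MC. MR = 299.5 − 3Q; setting this equal to 69.5 + Q gives Q = 57.5 and P = 213.25.
Competitive equilibrium sets price equal to marginal cost: 299.5 − 1.5Q = 69.5 + Q, so Q = 92 and P = 161.5.
Ratio Q_m/Q_c = 57.5/92 = 0.625.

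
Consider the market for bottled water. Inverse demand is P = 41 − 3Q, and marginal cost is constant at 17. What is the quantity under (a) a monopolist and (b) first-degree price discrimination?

Monopoly: Q = 4; Perfect PD: Q = 8

A monopolist chooses Q where MR = MC. MR = 41 − 6Q; setting this equal to 17 gives Q = 4 and P = 29.
With perfect price discrimination, output is the efficient level Q = 8 (where demand meets MC), but every buyer pays their willingness to pay: CS = 0 and PS = total surplus.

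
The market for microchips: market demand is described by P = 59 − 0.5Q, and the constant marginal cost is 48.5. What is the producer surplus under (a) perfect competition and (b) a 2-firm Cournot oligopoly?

Competition: PS = 0; Cournot: PS = 49

Under competition P = MC = 48.5, so Q = (59 − 48.5)/0.5 = 21.
PS = (48.5 − 48.5)·21 = 0.
Cournot with 2 identical firms: the symmetric best-response condition is 59 − 1.5q = 48.5. Each firm produces q = 7, total output Q = 14, price P = 52.
PS = (52 − 48.5)·14 = 49.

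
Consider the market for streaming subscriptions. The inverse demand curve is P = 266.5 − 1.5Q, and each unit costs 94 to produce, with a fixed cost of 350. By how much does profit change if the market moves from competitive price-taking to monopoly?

Competitive firms price at marginal cost: P = 94, giving Q = 115.
Profit = (94 − 94)·115 − 350 = −350.
A monopolist chooses Q where MR = MC. MR = 266.5 − 3Q; setting this equal to 94 gives Q = 57.5 and P = 180.25.
Profit = (180.25 − 94)·57.5 − 350 = 4609.375.
Change in profit: 4609.375 − −350 = 4959.375.

Profit rises by 4959.375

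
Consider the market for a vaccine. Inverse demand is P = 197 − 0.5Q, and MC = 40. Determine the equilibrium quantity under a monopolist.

Monopoly sets MR = MC: 197 − Q = 40 ⇒ Q = 157, P = 197 − 0.5·157 = 118.5.

Q = 157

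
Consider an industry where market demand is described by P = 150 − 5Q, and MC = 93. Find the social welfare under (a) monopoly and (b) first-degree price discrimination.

Monopoly: TS = 243.675; Perfect PD: TS = 324.9

The monopolist equates marginal revenue to marginal cost: 150 − 10Q = 93, so Q = 5.7. From demand, P = 121.5.
CS = ½·(150 − 121.5)·5.7 = 81.225; PS = (121.5 − 93)·5.7 = 162.45; TS = 243.675.
With perfect price discrimination, output is the efficient level Q = 11.4 (where demand meets MC), but every buyer pays their willingness to pay: CS = 0 and PS = total surplus.
TS = 324.9 (equal to competitive TS).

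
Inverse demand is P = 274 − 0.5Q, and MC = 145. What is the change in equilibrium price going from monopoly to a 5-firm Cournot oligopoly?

Equilibrium price falls by 43

The monopolist equates marginal revenue to marginal cost: 274 − Q = 145, so Q = 129. From demand, P = 209.5.
In a 5-firm Cournot equilibrium, symmetry and the first-order condition give q = (274 − 145)/(3) = 43. So Q = 215 and P = 166.5.
Change in equilibrium price: 166.5 − 209.5 = −43.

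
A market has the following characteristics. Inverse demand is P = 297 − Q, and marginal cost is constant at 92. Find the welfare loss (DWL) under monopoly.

DWL = 5253.125

Under competition P = MC = 92, so Q = (297 − 92)/1 = 205.
Monopoly sets MR = MC: 297 − 2Q = 92 ⇒ Q = 102.5, P = 297 − 102.5 = 194.5.
DWL is the triangle between Q = 102.5 and Q = 205: ½·(205 − 102.5)·(194.5 − 92) = 5253.125.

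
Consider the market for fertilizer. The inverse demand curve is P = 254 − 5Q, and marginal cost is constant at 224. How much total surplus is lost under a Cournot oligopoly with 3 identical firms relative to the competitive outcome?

Perfect competition: P = MC = 224, so 254 − 5Q = 224 and Q = 6.
With 3 symmetric Cournot firms, each firm's FOC gives 254 − 20q = 224, so q = 1.5, Q = 3·1.5 = 4.5, and P = 231.5.
DWL is the triangle between Q = 4.5 and Q = 6: ½·(6 − 4.5)·(231.5 − 224) = 5.625.

DWL = 5.625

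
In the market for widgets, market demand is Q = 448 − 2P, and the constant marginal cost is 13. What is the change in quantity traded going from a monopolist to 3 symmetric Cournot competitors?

Inverting demand: P = 224 − 0.5Q.
The monopolist equates marginal revenue to marginal cost: 224 − Q = 13, so Q = 211. From demand, P = 118.5.
Cournot with 3 identical firms: the symmetric best-response condition is 224 − 2q = 13. Each firm produces q = 105.5, total output Q = 316.5, price P = 65.75.
Change in quantity traded: 316.5 − 211 = 105.5.

Quantity traded rises by 105.5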